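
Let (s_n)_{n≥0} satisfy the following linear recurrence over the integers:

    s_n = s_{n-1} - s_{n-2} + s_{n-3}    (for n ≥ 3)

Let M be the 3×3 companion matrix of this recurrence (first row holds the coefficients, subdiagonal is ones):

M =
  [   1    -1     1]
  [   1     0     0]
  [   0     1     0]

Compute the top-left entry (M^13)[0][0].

1

(M^13)[0][0] is the top entry after applying M 13 times to the unit state (1, 0, 0). Equivalently it is h_{15} for the auxiliary sequence (h_n) obeying the same recurrence with h_2 = 1 and h_i = 0 for 0 ≤ i < 2:
h_3 = 1·1 + -1·0 + 1·0 = 1
h_4 = 1·1 + -1·1 + 1·0 = 0
h_5 = 1·0 + -1·1 + 1·1 = 0
h_6 = 1·0 + -1·0 + 1·1 = 1
(h_4, h_5, h_6) = (0, 0, 1) = (h_0, h_1, h_2), so the sequence has period 4.
15 ≡ 3 (mod 4), hence h_15 = h_3 = 1.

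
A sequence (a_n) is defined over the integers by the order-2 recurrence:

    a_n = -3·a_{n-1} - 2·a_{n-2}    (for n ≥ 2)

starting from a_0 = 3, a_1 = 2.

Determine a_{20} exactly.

a_2 = -3·2 + -2·3 = -12
a_3 = -3·-12 + -2·2 = 32
a_4 = -3·32 + -2·-12 = -72
a_5 = -3·-72 + -2·32 = 152
a_6 = -3·152 + -2·-72 = -312
a_7 = -3·-312 + -2·152 = 632
a_8 = -3·632 + -2·-312 = -1272
a_9 = -3·-1272 + -2·632 = 2552
a_10 = -3·2552 + -2·-1272 = -5112
a_11 = -3·-5112 + -2·2552 = 10232
a_12 = -3·10232 + -2·-5112 = -20472
a_13 = -3·-20472 + -2·10232 = 40952
a_14 = -3·40952 + -2·-20472 = -81912
a_15 = -3·-81912 + -2·40952 = 163832
a_16 = -3·163832 + -2·-81912 = -327672
a_17 = -3·-327672 + -2·163832 = 655352
a_18 = -3·655352 + -2·-327672 = -1310712
a_19 = -3·-1310712 + -2·655352 = 2621432
a_20 = -3·2621432 + -2·-1310712 = -5242872

-5242872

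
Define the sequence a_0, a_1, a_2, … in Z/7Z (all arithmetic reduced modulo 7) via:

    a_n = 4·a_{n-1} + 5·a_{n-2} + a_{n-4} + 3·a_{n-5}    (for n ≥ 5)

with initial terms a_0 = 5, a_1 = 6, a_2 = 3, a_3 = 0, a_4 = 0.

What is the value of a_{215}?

0

a_5 = 4·0 + 5·0 + 0·3 + 1·6 + 3·5 = 0
a_6 = 4·0 + 5·0 + 0·0 + 1·3 + 3·6 = 0
a_7 = 4·0 + 5·0 + 0·0 + 1·0 + 3·3 = 2
a_8 = 4·2 + 5·0 + 0·0 + 1·0 + 3·0 = 1
a_9 = 4·1 + 5·2 + 0·0 + 1·0 + 3·0 = 0
a_10 = 4·0 + 5·1 + 0·2 + 1·0 + 3·0 = 5
a_11 = 4·5 + 5·0 + 0·1 + 1·2 + 3·0 = 1
a_12 = 4·1 + 5·5 + 0·0 + 1·1 + 3·2 = 1
a_13 = 4·1 + 5·1 + 0·5 + 1·0 + 3·1 = 5
a_14 = 4·5 + 5·1 + 0·1 + 1·5 + 3·0 = 2
a_15 = 4·2 + 5·5 + 0·1 + 1·1 + 3·5 = 0
a_16 = 4·0 + 5·2 + 0·5 + 1·1 + 3·1 = 0
a_17 = 4·0 + 5·0 + 0·2 + 1·5 + 3·1 = 1
a_18 = 4·1 + 5·0 + 0·0 + 1·2 + 3·5 = 0
a_19 = 4·0 + 5·1 + 0·0 + 1·0 + 3·2 = 4
a_20 = 4·4 + 5·0 + 0·1 + 1·0 + 3·0 = 2
a_21 = 4·2 + 5·4 + 0·0 + 1·1 + 3·0 = 1
a_22 = 4·1 + 5·2 + 0·4 + 1·0 + 3·1 = 3
a_23 = 4·3 + 5·1 + 0·2 + 1·4 + 3·0 = 0
a_24 = 4·0 + 5·3 + 0·1 + 1·2 + 3·4 = 1
a_25 = 4·1 + 5·0 + 0·3 + 1·1 + 3·2 = 4
a_26 = 4·4 + 5·1 + 0·0 + 1·3 + 3·1 = 6
a_27 = 4·6 + 5·4 + 0·1 + 1·0 + 3·3 = 4
a_28 = 4·4 + 5·6 + 0·4 + 1·1 + 3·0 = 5
a_29 = 4·5 + 5·4 + 0·6 + 1·4 + 3·1 = 5
a_30 = 4·5 + 5·5 + 0·4 + 1·6 + 3·4 = 0
a_31 = 4·0 + 5·5 + 0·5 + 1·4 + 3·6 = 5
a_32 = 4·5 + 5·0 + 0·5 + 1·5 + 3·4 = 2
a_33 = 4·2 + 5·5 + 0·0 + 1·5 + 3·5 = 4
a_34 = 4·4 + 5·2 + 0·5 + 1·0 + 3·5 = 6
a_35 = 4·6 + 5·4 + 0·2 + 1·5 + 3·0 = 0
a_36 = 4·0 + 5·6 + 0·4 + 1·2 + 3·5 = 5
a_37 = 4·5 + 5·0 + 0·6 + 1·4 + 3·2 = 2
a_38 = 4·2 + 5·5 + 0·0 + 1·6 + 3·4 = 2
a_39 = 4·2 + 5·2 + 0·5 + 1·0 + 3·6 = 1
a_40 = 4·1 + 5·2 + 0·2 + 1·5 + 3·0 = 5
a_41 = 4·5 + 5·1 + 0·2 + 1·2 + 3·5 = 0
a_42 = 4·0 + 5·5 + 0·1 + 1·2 + 3·2 = 5
a_43 = 4·5 + 5·0 + 0·5 + 1·1 + 3·2 = 6
a_44 = 4·6 + 5·5 + 0·0 + 1·5 + 3·1 = 1
a_45 = 4·1 + 5·6 + 0·5 + 1·0 + 3·5 = 0
a_46 = 4·0 + 5·1 + 0·6 + 1·5 + 3·0 = 3
a_47 = 4·3 + 5·0 + 0·1 + 1·6 + 3·5 = 5
a_48 = 4·5 + 5·3 + 0·0 + 1·1 + 3·6 = 5
a_49 = 4·5 + 5·5 + 0·3 + 1·0 + 3·1 = 6
a_50 = 4·6 + 5·5 + 0·5 + 1·3 + 3·0 = 3
a_51 = 4·3 + 5·6 + 0·5 + 1·5 + 3·3 = 0
a_52 = 4·0 + 5·3 + 0·6 + 1·5 + 3·5 = 0
(a_48, a_49, a_50, a_51, a_52) = (5, 6, 3, 0, 0) = (a_0, a_1, a_2, a_3, a_4), so the sequence has period 48.
215 ≡ 23 (mod 48), hence a_215 = a_23 = 0.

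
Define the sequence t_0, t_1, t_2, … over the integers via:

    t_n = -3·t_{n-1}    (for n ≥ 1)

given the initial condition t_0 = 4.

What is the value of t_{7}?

-8748

t_1 = -3·4 = -12
t_2 = -3·-12 = 36
t_3 = -3·36 = -108
t_4 = -3·-108 = 324
t_5 = -3·324 = -972
t_6 = -3·-972 = 2916
t_7 = -3·2916 = -8748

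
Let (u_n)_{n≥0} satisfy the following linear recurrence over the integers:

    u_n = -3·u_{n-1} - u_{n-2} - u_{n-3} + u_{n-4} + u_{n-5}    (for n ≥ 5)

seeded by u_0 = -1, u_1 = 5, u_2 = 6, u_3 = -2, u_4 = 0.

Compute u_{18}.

2653141

u_5 = -3·0 + -1·-2 + -1·6 + 1·5 + 1·-1 = 0
u_6 = -3·0 + -1·0 + -1·-2 + 1·6 + 1·5 = 13
u_7 = -3·13 + -1·0 + -1·0 + 1·-2 + 1·6 = -35
u_8 = -3·-35 + -1·13 + -1·0 + 1·0 + 1·-2 = 90
u_9 = -3·90 + -1·-35 + -1·13 + 1·0 + 1·0 = -248
u_10 = -3·-248 + -1·90 + -1·-35 + 1·13 + 1·0 = 702
u_11 = -3·702 + -1·-248 + -1·90 + 1·-35 + 1·13 = -1970
u_12 = -3·-1970 + -1·702 + -1·-248 + 1·90 + 1·-35 = 5511
u_13 = -3·5511 + -1·-1970 + -1·702 + 1·-248 + 1·90 = -15423
u_14 = -3·-15423 + -1·5511 + -1·-1970 + 1·702 + 1·-248 = 43182
u_15 = -3·43182 + -1·-15423 + -1·5511 + 1·-1970 + 1·702 = -120902
u_16 = -3·-120902 + -1·43182 + -1·-15423 + 1·5511 + 1·-1970 = 338488
u_17 = -3·338488 + -1·-120902 + -1·43182 + 1·-15423 + 1·5511 = -947656
u_18 = -3·-947656 + -1·338488 + -1·-120902 + 1·43182 + 1·-15423 = 2653141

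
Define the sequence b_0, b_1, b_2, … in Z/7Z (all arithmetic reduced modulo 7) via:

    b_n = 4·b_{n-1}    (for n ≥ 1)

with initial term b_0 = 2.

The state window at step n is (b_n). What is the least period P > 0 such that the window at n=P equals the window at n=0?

n=0: window = (2)
n=1: window = (1)
n=2: window = (4)
n=3: window = (2)
window at n=3 equals window at n=0 → period = 3

3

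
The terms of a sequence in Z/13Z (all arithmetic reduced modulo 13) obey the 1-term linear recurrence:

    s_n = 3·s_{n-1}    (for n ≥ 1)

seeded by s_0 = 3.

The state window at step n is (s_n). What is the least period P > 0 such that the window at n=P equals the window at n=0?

n=0: window = (3)
n=1: window = (9)
n=2: window = (1)
n=3: window = (3)
window at n=3 equals window at n=0 → period = 3

3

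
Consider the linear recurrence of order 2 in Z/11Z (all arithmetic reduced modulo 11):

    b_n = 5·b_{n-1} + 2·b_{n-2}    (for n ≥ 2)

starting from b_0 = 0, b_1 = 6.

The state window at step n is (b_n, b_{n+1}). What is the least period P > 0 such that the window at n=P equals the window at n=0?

n=0: window = (0, 6)
n=1: window = (6, 8)
n=2: window = (8, 8)
n=3: window = (8, 1)
n=4: window = (1, 10)
n=5: window = (10, 8)
n=6: window = (8, 5)
n=7: window = (5, 8)
n=8: window = (8, 6)
n=9: window = (6, 2)
n=10: window = (2, 0)
n=11: window = (0, 4)
n=12: window = (4, 9)
n=13: window = (9, 9)
n=14: window = (9, 8)
n=15: window = (8, 3)
n=16: window = (3, 9)
n=17: window = (9, 7)
n=18: window = (7, 9)
n=19: window = (9, 4)
n=20: window = (4, 5)
n=21: window = (5, 0)
n=22: window = (0, 10)
n=23: window = (10, 6)
n=24: window = (6, 6)
n=25: window = (6, 9)
n=26: window = (9, 2)
n=27: window = (2, 6)
n=28: window = (6, 1)
n=29: window = (1, 6)
n=30: window = (6, 10)
n=31: window = (10, 7)
n=32: window = (7, 0)
n=33: window = (0, 3)
n=34: window = (3, 4)
n=35: window = (4, 4)
n=36: window = (4, 6)
n=37: window = (6, 5)
n=38: window = (5, 4)
n=39: window = (4, 8)
n=40: window = (8, 4)
…
n=108: window = (9, 3)
n=109: window = (3, 0)
n=110: window = (0, 6)
window at n=110 equals window at n=0 → period = 110

110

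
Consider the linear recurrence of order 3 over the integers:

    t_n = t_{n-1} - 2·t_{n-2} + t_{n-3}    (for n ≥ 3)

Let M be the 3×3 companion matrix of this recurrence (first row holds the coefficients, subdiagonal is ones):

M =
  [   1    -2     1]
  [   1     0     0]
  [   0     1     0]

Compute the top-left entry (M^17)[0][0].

(M^17)[0][0] is the top entry after applying M 17 times to the unit state (1, 0, 0). Equivalently it is h_{19} for the auxiliary sequence (h_n) obeying the same recurrence with h_2 = 1 and h_i = 0 for 0 ≤ i < 2:
h_3 = 1·1 + -2·0 + 1·0 = 1
h_4 = 1·1 + -2·1 + 1·0 = -1
h_5 = 1·-1 + -2·1 + 1·1 = -2
h_6 = 1·-2 + -2·-1 + 1·1 = 1
h_7 = 1·1 + -2·-2 + 1·-1 = 4
h_8 = 1·4 + -2·1 + 1·-2 = 0
h_9 = 1·0 + -2·4 + 1·1 = -7
h_10 = 1·-7 + -2·0 + 1·4 = -3
h_11 = 1·-3 + -2·-7 + 1·0 = 11
h_12 = 1·11 + -2·-3 + 1·-7 = 10
h_13 = 1·10 + -2·11 + 1·-3 = -15
h_14 = 1·-15 + -2·10 + 1·11 = -24
h_15 = 1·-24 + -2·-15 + 1·10 = 16
h_16 = 1·16 + -2·-24 + 1·-15 = 49
h_17 = 1·49 + -2·16 + 1·-24 = -7
h_18 = 1·-7 + -2·49 + 1·16 = -89
h_19 = 1·-89 + -2·-7 + 1·49 = -26

-26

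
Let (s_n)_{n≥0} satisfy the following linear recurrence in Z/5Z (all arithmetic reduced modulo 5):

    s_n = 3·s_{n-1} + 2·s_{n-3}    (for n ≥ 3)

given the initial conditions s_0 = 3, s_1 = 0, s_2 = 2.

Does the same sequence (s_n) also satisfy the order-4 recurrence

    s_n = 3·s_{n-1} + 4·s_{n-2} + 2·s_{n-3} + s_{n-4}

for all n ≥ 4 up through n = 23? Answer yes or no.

Terms s_0..s_23: 3, 0, 2, 2, 1, 2, 0, 2, 0, 0, 4, 2, 1, 1, 2, 3, 1, 2, 2, 3, 3, 3, 0, 1
n=4: candidate gives 2, actual s_4 = 1 ✗

no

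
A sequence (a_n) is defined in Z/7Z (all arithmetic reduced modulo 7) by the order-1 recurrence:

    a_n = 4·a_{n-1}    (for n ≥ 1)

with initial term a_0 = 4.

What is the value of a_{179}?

1

a_1 = 4·4 = 2
a_2 = 4·2 = 1
a_3 = 4·1 = 4
(a_3) = (4) = (a_0), so the sequence has period 3.
179 ≡ 2 (mod 3), hence a_179 = a_2 = 1.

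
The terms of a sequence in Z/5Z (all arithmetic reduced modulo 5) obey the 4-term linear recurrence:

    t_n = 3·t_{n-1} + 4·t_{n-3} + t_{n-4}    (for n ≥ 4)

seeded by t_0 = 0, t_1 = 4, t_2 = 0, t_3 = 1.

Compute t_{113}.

t_4 = 3·1 + 0·0 + 4·4 + 1·0 = 4
t_5 = 3·4 + 0·1 + 4·0 + 1·4 = 1
t_6 = 3·1 + 0·4 + 4·1 + 1·0 = 2
t_7 = 3·2 + 0·1 + 4·4 + 1·1 = 3
t_8 = 3·3 + 0·2 + 4·1 + 1·4 = 2
t_9 = 3·2 + 0·3 + 4·2 + 1·1 = 0
t_10 = 3·0 + 0·2 + 4·3 + 1·2 = 4
t_11 = 3·4 + 0·0 + 4·2 + 1·3 = 3
t_12 = 3·3 + 0·4 + 4·0 + 1·2 = 1
t_13 = 3·1 + 0·3 + 4·4 + 1·0 = 4
t_14 = 3·4 + 0·1 + 4·3 + 1·4 = 3
t_15 = 3·3 + 0·4 + 4·1 + 1·3 = 1
t_16 = 3·1 + 0·3 + 4·4 + 1·1 = 0
t_17 = 3·0 + 0·1 + 4·3 + 1·4 = 1
t_18 = 3·1 + 0·0 + 4·1 + 1·3 = 0
t_19 = 3·0 + 0·1 + 4·0 + 1·1 = 1
t_20 = 3·1 + 0·0 + 4·1 + 1·0 = 2
t_21 = 3·2 + 0·1 + 4·0 + 1·1 = 2
t_22 = 3·2 + 0·2 + 4·1 + 1·0 = 0
t_23 = 3·0 + 0·2 + 4·2 + 1·1 = 4
t_24 = 3·4 + 0·0 + 4·2 + 1·2 = 2
t_25 = 3·2 + 0·4 + 4·0 + 1·2 = 3
t_26 = 3·3 + 0·2 + 4·4 + 1·0 = 0
t_27 = 3·0 + 0·3 + 4·2 + 1·4 = 2
t_28 = 3·2 + 0·0 + 4·3 + 1·2 = 0
t_29 = 3·0 + 0·2 + 4·0 + 1·3 = 3
t_30 = 3·3 + 0·0 + 4·2 + 1·0 = 2
t_31 = 3·2 + 0·3 + 4·0 + 1·2 = 3
t_32 = 3·3 + 0·2 + 4·3 + 1·0 = 1
t_33 = 3·1 + 0·3 + 4·2 + 1·3 = 4
t_34 = 3·4 + 0·1 + 4·3 + 1·2 = 1
t_35 = 3·1 + 0·4 + 4·1 + 1·3 = 0
t_36 = 3·0 + 0·1 + 4·4 + 1·1 = 2
t_37 = 3·2 + 0·0 + 4·1 + 1·4 = 4
t_38 = 3·4 + 0·2 + 4·0 + 1·1 = 3
t_39 = 3·3 + 0·4 + 4·2 + 1·0 = 2
t_40 = 3·2 + 0·3 + 4·4 + 1·2 = 4
t_41 = 3·4 + 0·2 + 4·3 + 1·4 = 3
t_42 = 3·3 + 0·4 + 4·2 + 1·3 = 0
t_43 = 3·0 + 0·3 + 4·4 + 1·2 = 3
t_44 = 3·3 + 0·0 + 4·3 + 1·4 = 0
t_45 = 3·0 + 0·3 + 4·0 + 1·3 = 3
t_46 = 3·3 + 0·0 + 4·3 + 1·0 = 1
t_47 = 3·1 + 0·3 + 4·0 + 1·3 = 1
t_48 = 3·1 + 0·1 + 4·3 + 1·0 = 0
t_49 = 3·0 + 0·1 + 4·1 + 1·3 = 2
t_50 = 3·2 + 0·0 + 4·1 + 1·1 = 1
t_51 = 3·1 + 0·2 + 4·0 + 1·1 = 4
t_52 = 3·4 + 0·1 + 4·2 + 1·0 = 0
t_53 = 3·0 + 0·4 + 4·1 + 1·2 = 1
t_54 = 3·1 + 0·0 + 4·4 + 1·1 = 0
t_55 = 3·0 + 0·1 + 4·0 + 1·4 = 4
t_56 = 3·4 + 0·0 + 4·1 + 1·0 = 1
t_57 = 3·1 + 0·4 + 4·0 + 1·1 = 4
t_58 = 3·4 + 0·1 + 4·4 + 1·0 = 3
t_59 = 3·3 + 0·4 + 4·1 + 1·4 = 2
t_60 = 3·2 + 0·3 + 4·4 + 1·1 = 3
t_61 = 3·3 + 0·2 + 4·3 + 1·4 = 0
t_62 = 3·0 + 0·3 + 4·2 + 1·3 = 1
t_63 = 3·1 + 0·0 + 4·3 + 1·2 = 2
t_64 = 3·2 + 0·1 + 4·0 + 1·3 = 4
t_65 = 3·4 + 0·2 + 4·1 + 1·0 = 1
t_66 = 3·1 + 0·4 + 4·2 + 1·1 = 2
t_67 = 3·2 + 0·1 + 4·4 + 1·2 = 4
t_68 = 3·4 + 0·2 + 4·1 + 1·4 = 0
t_69 = 3·0 + 0·4 + 4·2 + 1·1 = 4
t_70 = 3·4 + 0·0 + 4·4 + 1·2 = 0
t_71 = 3·0 + 0·4 + 4·0 + 1·4 = 4
t_72 = 3·4 + 0·0 + 4·4 + 1·0 = 3
t_73 = 3·3 + 0·4 + 4·0 + 1·4 = 3
t_74 = 3·3 + 0·3 + 4·4 + 1·0 = 0
t_75 = 3·0 + 0·3 + 4·3 + 1·4 = 1
t_76 = 3·1 + 0·0 + 4·3 + 1·3 = 3
t_77 = 3·3 + 0·1 + 4·0 + 1·3 = 2
t_78 = 3·2 + 0·3 + 4·1 + 1·0 = 0
t_79 = 3·0 + 0·2 + 4·3 + 1·1 = 3
t_80 = 3·3 + 0·0 + 4·2 + 1·3 = 0
t_81 = 3·0 + 0·3 + 4·0 + 1·2 = 2
t_82 = 3·2 + 0·0 + 4·3 + 1·0 = 3
t_83 = 3·3 + 0·2 + 4·0 + 1·3 = 2
t_84 = 3·2 + 0·3 + 4·2 + 1·0 = 4
t_85 = 3·4 + 0·2 + 4·3 + 1·2 = 1
t_86 = 3·1 + 0·4 + 4·2 + 1·3 = 4
t_87 = 3·4 + 0·1 + 4·4 + 1·2 = 0
t_88 = 3·0 + 0·4 + 4·1 + 1·4 = 3
t_89 = 3·3 + 0·0 + 4·4 + 1·1 = 1
t_90 = 3·1 + 0·3 + 4·0 + 1·4 = 2
t_91 = 3·2 + 0·1 + 4·3 + 1·0 = 3
t_92 = 3·3 + 0·2 + 4·1 + 1·3 = 1
t_93 = 3·1 + 0·3 + 4·2 + 1·1 = 2
t_94 = 3·2 + 0·1 + 4·3 + 1·2 = 0
t_95 = 3·0 + 0·2 + 4·1 + 1·3 = 2
t_96 = 3·2 + 0·0 + 4·2 + 1·1 = 0
t_97 = 3·0 + 0·2 + 4·0 + 1·2 = 2
t_98 = 3·2 + 0·0 + 4·2 + 1·0 = 4
t_99 = 3·4 + 0·2 + 4·0 + 1·2 = 4
t_100 = 3·4 + 0·4 + 4·2 + 1·0 = 0
t_101 = 3·0 + 0·4 + 4·4 + 1·2 = 3
t_102 = 3·3 + 0·0 + 4·4 + 1·4 = 4
t_103 = 3·4 + 0·3 + 4·0 + 1·4 = 1
t_104 = 3·1 + 0·4 + 4·3 + 1·0 = 0
t_105 = 3·0 + 0·1 + 4·4 + 1·3 = 4
t_106 = 3·4 + 0·0 + 4·1 + 1·4 = 0
t_107 = 3·0 + 0·4 + 4·0 + 1·1 = 1
t_108 = 3·1 + 0·0 + 4·4 + 1·0 = 4
t_109 = 3·4 + 0·1 + 4·0 + 1·4 = 1
t_110 = 3·1 + 0·4 + 4·1 + 1·0 = 2
t_111 = 3·2 + 0·1 + 4·4 + 1·1 = 3
t_112 = 3·3 + 0·2 + 4·1 + 1·4 = 2
t_113 = 3·2 + 0·3 + 4·2 + 1·1 = 0

0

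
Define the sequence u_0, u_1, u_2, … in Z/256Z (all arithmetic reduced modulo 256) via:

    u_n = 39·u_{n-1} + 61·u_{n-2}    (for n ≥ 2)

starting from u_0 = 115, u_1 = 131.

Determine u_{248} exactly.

u_2 = 39·131 + 61·115 = 92
u_3 = 39·92 + 61·131 = 59
u_4 = 39·59 + 61·92 = 233
u_5 = 39·233 + 61·59 = 142
u_6 = 39·142 + 61·233 = 39
u_7 = 39·39 + 61·142 = 199
Continuing the recurrence:
  u_8 = 156;  u_9 = 47;  u_10 = 85;  u_11 = 38;  u_12 = 11;  u_13 = 187
  u_14 = 28;  u_15 = 211;  u_16 = 209;  u_17 = 30;  u_18 = 95;  u_19 = 159
  u_20 = 220;  u_21 = 103;  u_22 = 29;  u_23 = 246;  u_24 = 99;  u_25 = 179
  u_26 = 220;  u_27 = 43;  u_28 = 249;  u_29 = 46;  u_30 = 87;  u_31 = 55
  u_32 = 28;  u_33 = 95;  u_34 = 37;  u_35 = 70;  u_36 = 123;  u_37 = 107
  u_38 = 156;  u_39 = 67;  u_40 = 97;  u_41 = 190;  u_42 = 15;  u_43 = 143
  u_44 = 92;  u_45 = 23;  u_46 = 109;  u_47 = 22;  u_48 = 83;  u_49 = 227
  u_50 = 92;  u_51 = 27;  u_52 = 9;  u_53 = 206;  u_54 = 135;  u_55 = 167
  u_56 = 156;  u_57 = 143;  u_58 = 245;  u_59 = 102;  u_60 = 235;  u_61 = 27
  u_62 = 28;  u_63 = 179;  u_64 = 241;  u_65 = 94;  u_66 = 191;  u_67 = 127
  u_68 = 220;  u_69 = 199;  u_70 = 189;  u_71 = 54;  u_72 = 67;  u_73 = 19
  u_74 = 220;  u_75 = 11;  u_76 = 25;  u_77 = 110;  u_78 = 183;  u_79 = 23
  u_80 = 28;  u_81 = 191;  u_82 = 197;  u_83 = 134;  u_84 = 91;  u_85 = 203
  u_86 = 156;  u_87 = 35;  u_88 = 129;  u_89 = 254;  u_90 = 111;  u_91 = 111
  u_92 = 92;  u_93 = 119;  u_94 = 13;  u_95 = 86;  u_96 = 51;  u_97 = 67
  u_98 = 92;  u_99 = 251;  u_100 = 41;  u_101 = 14;  u_102 = 231;  u_103 = 135
  u_104 = 156;  u_105 = 239;  u_106 = 149;  u_107 = 166;  u_108 = 203;  u_109 = 123
  u_110 = 28;  u_111 = 147;  u_112 = 17;  u_113 = 158;  u_114 = 31;  u_115 = 95
  u_116 = 220;  u_117 = 39;  u_118 = 93;  u_119 = 118;  u_120 = 35;  u_121 = 115
  u_122 = 220;  u_123 = 235;  u_124 = 57;  u_125 = 174;  u_126 = 23;  u_127 = 247
  u_128 = 28;  u_129 = 31;  u_130 = 101;  u_131 = 198;  u_132 = 59;  u_133 = 43
  u_134 = 156;  u_135 = 3;  u_136 = 161;  u_137 = 62;  u_138 = 207;  u_139 = 79
  u_140 = 92;  u_141 = 215;  u_142 = 173;  u_143 = 150;  u_144 = 19;  u_145 = 163
  u_146 = 92;  u_147 = 219;  u_148 = 73;  u_149 = 78;  u_150 = 71;  u_151 = 103
  u_152 = 156;  u_153 = 79;  u_154 = 53;  u_155 = 230;  u_156 = 171;  u_157 = 219
  u_158 = 28;  u_159 = 115;  u_160 = 49;  u_161 = 222;  u_162 = 127;  u_163 = 63
  u_164 = 220;  u_165 = 135;  u_166 = 253;  u_167 = 182;  u_168 = 3;  u_169 = 211
  u_170 = 220;  u_171 = 203;  u_172 = 89;  u_173 = 238;  u_174 = 119;  u_175 = 215
  u_176 = 28;  u_177 = 127;  u_178 = 5;  u_179 = 6;  u_180 = 27;  u_181 = 139
  u_182 = 156;  u_183 = 227;  u_184 = 193;  u_185 = 126;  u_186 = 47;  u_187 = 47
  u_188 = 92;  u_189 = 55;  u_190 = 77;  u_191 = 214;  u_192 = 243;  u_193 = 3
  u_194 = 92;  u_195 = 187;  u_196 = 105;  u_197 = 142;  u_198 = 167;  u_199 = 71
  u_200 = 156;  u_201 = 175;  u_202 = 213;  u_203 = 38;  u_204 = 139;  u_205 = 59
  u_206 = 28;  u_207 = 83;  u_208 = 81;  u_209 = 30;  u_210 = 223;  u_211 = 31
  u_212 = 220;  u_213 = 231;  u_214 = 157;  u_215 = 246;  u_216 = 227;  u_217 = 51
  u_218 = 220;  u_219 = 171;  u_220 = 121;  u_221 = 46;  u_222 = 215;  u_223 = 183
  u_224 = 28;  u_225 = 223;  u_226 = 165;  u_227 = 70;  u_228 = 251;  u_229 = 235
  u_230 = 156;  u_231 = 195;  u_232 = 225;  u_233 = 190;  u_234 = 143;  u_235 = 15
  u_236 = 92;  u_237 = 151;  u_238 = 237;  u_239 = 22;  u_240 = 211;  u_241 = 99
  u_242 = 92;  u_243 = 155;  u_244 = 137;  u_245 = 206;  u_246 = 7
u_247 = 39·7 + 61·206 = 39
u_248 = 39·39 + 61·7 = 156

156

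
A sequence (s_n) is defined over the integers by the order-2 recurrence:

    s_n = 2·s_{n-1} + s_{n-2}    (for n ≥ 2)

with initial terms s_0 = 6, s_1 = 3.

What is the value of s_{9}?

5403

s_2 = 2·3 + 1·6 = 12
s_3 = 2·12 + 1·3 = 27
s_4 = 2·27 + 1·12 = 66
s_5 = 2·66 + 1·27 = 159
s_6 = 2·159 + 1·66 = 384
s_7 = 2·384 + 1·159 = 927
s_8 = 2·927 + 1·384 = 2238
s_9 = 2·2238 + 1·927 = 5403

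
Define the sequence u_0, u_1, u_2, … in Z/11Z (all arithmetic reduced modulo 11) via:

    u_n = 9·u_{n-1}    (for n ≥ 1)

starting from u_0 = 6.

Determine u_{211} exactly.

10

u_1 = 9·6 = 10
u_2 = 9·10 = 2
u_3 = 9·2 = 7
u_4 = 9·7 = 8
u_5 = 9·8 = 6
(u_5) = (6) = (u_0), so the sequence has period 5.
211 ≡ 1 (mod 5), hence u_211 = u_1 = 10.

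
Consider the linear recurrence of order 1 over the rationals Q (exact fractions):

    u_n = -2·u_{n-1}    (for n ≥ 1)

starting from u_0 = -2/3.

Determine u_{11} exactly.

u_1 = -2·-2/3 = 4/3
u_2 = -2·4/3 = -8/3
u_3 = -2·-8/3 = 16/3
u_4 = -2·16/3 = -32/3
u_5 = -2·-32/3 = 64/3
u_6 = -2·64/3 = -128/3
u_7 = -2·-128/3 = 256/3
u_8 = -2·256/3 = -512/3
u_9 = -2·-512/3 = 1024/3
u_10 = -2·1024/3 = -2048/3
u_11 = -2·-2048/3 = 4096/3

4096/3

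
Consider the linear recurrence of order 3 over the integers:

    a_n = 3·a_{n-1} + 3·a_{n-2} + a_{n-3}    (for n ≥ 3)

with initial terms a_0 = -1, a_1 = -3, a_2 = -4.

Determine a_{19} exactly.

-48716420502

a_3 = 3·-4 + 3·-3 + 1·-1 = -22
a_4 = 3·-22 + 3·-4 + 1·-3 = -81
a_5 = 3·-81 + 3·-22 + 1·-4 = -313
a_6 = 3·-313 + 3·-81 + 1·-22 = -1204
a_7 = 3·-1204 + 3·-313 + 1·-81 = -4632
a_8 = 3·-4632 + 3·-1204 + 1·-313 = -17821
a_9 = 3·-17821 + 3·-4632 + 1·-1204 = -68563
a_10 = 3·-68563 + 3·-17821 + 1·-4632 = -263784
a_11 = 3·-263784 + 3·-68563 + 1·-17821 = -1014862
a_12 = 3·-1014862 + 3·-263784 + 1·-68563 = -3904501
a_13 = 3·-3904501 + 3·-1014862 + 1·-263784 = -15021873
a_14 = 3·-15021873 + 3·-3904501 + 1·-1014862 = -57793984
a_15 = 3·-57793984 + 3·-15021873 + 1·-3904501 = -222352072
a_16 = 3·-222352072 + 3·-57793984 + 1·-15021873 = -855460041
a_17 = 3·-855460041 + 3·-222352072 + 1·-57793984 = -3291230323
a_18 = 3·-3291230323 + 3·-855460041 + 1·-222352072 = -12662423164
a_19 = 3·-12662423164 + 3·-3291230323 + 1·-855460041 = -48716420502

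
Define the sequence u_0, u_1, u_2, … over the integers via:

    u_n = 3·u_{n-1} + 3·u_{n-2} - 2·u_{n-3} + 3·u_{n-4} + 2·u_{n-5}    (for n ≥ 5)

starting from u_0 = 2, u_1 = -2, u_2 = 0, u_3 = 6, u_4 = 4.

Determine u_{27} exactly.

88395816134896

u_5 = 3·4 + 3·6 + -2·0 + 3·-2 + 2·2 = 28
u_6 = 3·28 + 3·4 + -2·6 + 3·0 + 2·-2 = 80
u_7 = 3·80 + 3·28 + -2·4 + 3·6 + 2·0 = 334
u_8 = 3·334 + 3·80 + -2·28 + 3·4 + 2·6 = 1210
u_9 = 3·1210 + 3·334 + -2·80 + 3·28 + 2·4 = 4564
u_10 = 3·4564 + 3·1210 + -2·334 + 3·80 + 2·28 = 16950
u_11 = 3·16950 + 3·4564 + -2·1210 + 3·334 + 2·80 = 63284
u_12 = 3·63284 + 3·16950 + -2·4564 + 3·1210 + 2·334 = 235872
u_13 = 3·235872 + 3·63284 + -2·16950 + 3·4564 + 2·1210 = 879680
u_14 = 3·879680 + 3·235872 + -2·63284 + 3·16950 + 2·4564 = 3280066
u_15 = 3·3280066 + 3·879680 + -2·235872 + 3·63284 + 2·16950 = 12231246
u_16 = 3·12231246 + 3·3280066 + -2·879680 + 3·235872 + 2·63284 = 45608760
u_17 = 3·45608760 + 3·12231246 + -2·3280066 + 3·879680 + 2·235872 = 170070670
u_18 = 3·170070670 + 3·45608760 + -2·12231246 + 3·3280066 + 2·879680 = 634175356
u_19 = 3·634175356 + 3·170070670 + -2·45608760 + 3·12231246 + 2·3280066 = 2364774428
u_20 = 3·2364774428 + 3·634175356 + -2·170070670 + 3·45608760 + 2·12231246 = 8817996784
u_21 = 3·8817996784 + 3·2364774428 + -2·634175356 + 3·170070670 + 2·45608760 = 32881392454
u_22 = 3·32881392454 + 3·8817996784 + -2·2364774428 + 3·634175356 + 2·170070670 = 122611286266
u_23 = 3·122611286266 + 3·32881392454 + -2·8817996784 + 3·2364774428 + 2·634175356 = 457204716588
u_24 = 3·457204716588 + 3·122611286266 + -2·32881392454 + 3·8817996784 + 2·2364774428 = 1704868762862
u_25 = 3·1704868762862 + 3·457204716588 + -2·122611286266 + 3·32881392454 + 2·8817996784 = 6357278036748
u_26 = 3·6357278036748 + 3·1704868762862 + -2·457204716588 + 3·122611286266 + 2·32881392454 = 23705627609360
u_27 = 3·23705627609360 + 3·6357278036748 + -2·1704868762862 + 3·457204716588 + 2·122611286266 = 88395816134896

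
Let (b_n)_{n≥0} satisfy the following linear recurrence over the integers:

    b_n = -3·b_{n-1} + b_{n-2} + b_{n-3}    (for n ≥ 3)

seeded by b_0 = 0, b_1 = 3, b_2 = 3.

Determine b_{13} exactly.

b_3 = -3·3 + 1·3 + 1·0 = -6
b_4 = -3·-6 + 1·3 + 1·3 = 24
b_5 = -3·24 + 1·-6 + 1·3 = -75
b_6 = -3·-75 + 1·24 + 1·-6 = 243
b_7 = -3·243 + 1·-75 + 1·24 = -780
b_8 = -3·-780 + 1·243 + 1·-75 = 2508
b_9 = -3·2508 + 1·-780 + 1·243 = -8061
b_10 = -3·-8061 + 1·2508 + 1·-780 = 25911
b_11 = -3·25911 + 1·-8061 + 1·2508 = -83286
b_12 = -3·-83286 + 1·25911 + 1·-8061 = 267708
b_13 = -3·267708 + 1·-83286 + 1·25911 = -860499

-860499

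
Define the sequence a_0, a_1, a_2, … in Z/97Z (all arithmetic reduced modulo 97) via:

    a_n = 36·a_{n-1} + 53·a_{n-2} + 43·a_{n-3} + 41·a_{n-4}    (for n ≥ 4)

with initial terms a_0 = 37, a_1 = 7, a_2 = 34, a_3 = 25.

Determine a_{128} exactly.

a_4 = 36·25 + 53·34 + 43·7 + 41·37 = 58
a_5 = 36·58 + 53·25 + 43·34 + 41·7 = 21
a_6 = 36·21 + 53·58 + 43·25 + 41·34 = 91
a_7 = 36·91 + 53·21 + 43·58 + 41·25 = 51
a_8 = 36·51 + 53·91 + 43·21 + 41·58 = 46
a_9 = 36·46 + 53·51 + 43·91 + 41·21 = 15
Continuing the recurrence:
  a_10 = 75;  a_11 = 95;  a_12 = 32;  a_13 = 36;  a_14 = 64;  a_15 = 74
  a_16 = 89;  a_17 = 5;  a_18 = 33;  a_19 = 69;  a_20 = 46;  a_21 = 50
  a_22 = 22;  a_23 = 4;  a_24 = 11;  a_25 = 15;  a_26 = 63;  a_27 = 14
  a_28 = 89;  a_29 = 92;  a_30 = 59;  a_31 = 52;  a_32 = 91;  a_33 = 22
  a_34 = 85;  a_35 = 86;  a_36 = 56;  a_37 = 73;  a_38 = 72;  a_39 = 76
  a_40 = 56;  a_41 = 8;  a_42 = 67;  a_43 = 18;  a_44 = 49;  a_45 = 10
  a_46 = 76;  a_47 = 0;  a_48 = 65;  a_49 = 4;  a_50 = 12;  a_51 = 44
  a_52 = 13;  a_53 = 85;  a_54 = 22;  a_55 = 94;  a_56 = 8;  a_57 = 1
  a_58 = 69;  a_59 = 42;  a_60 = 11;  a_61 = 4;  a_62 = 27;  a_63 = 81
  a_64 = 23;  a_65 = 44;  a_66 = 21;  a_67 = 26;  a_68 = 34;  a_69 = 71
  a_70 = 32;  a_71 = 71;  a_72 = 66;  a_73 = 47;  a_74 = 49;  a_75 = 13
  a_76 = 32;  a_77 = 55;  a_78 = 36;  a_79 = 9;  a_80 = 89;  a_81 = 15
  a_82 = 39;  a_83 = 90;  a_84 = 95;  a_85 = 6;  a_86 = 50;  a_87 = 96
  a_88 = 74;  a_89 = 60;  a_90 = 38;  a_91 = 26;  a_92 = 28;  a_93 = 78
  a_94 = 81;  a_95 = 8;  a_96 = 62;  a_97 = 25;  a_98 = 91;  a_99 = 29
  a_100 = 75;  a_101 = 57;  a_102 = 44;  a_103 = 95;  a_104 = 26;  a_105 = 15
  a_106 = 47;  a_107 = 31;  a_108 = 80;  a_109 = 78;  a_110 = 26;  a_111 = 81
  a_112 = 64;  a_113 = 49;  a_114 = 5;  a_115 = 23;  a_116 = 4;  a_117 = 95
  a_118 = 73;  a_119 = 48;  a_120 = 49;  a_121 = 90;  a_122 = 30;  a_123 = 31
  a_124 = 49;  a_125 = 45;  a_126 = 87
a_127 = 36·87 + 53·45 + 43·49 + 41·31 = 68
a_128 = 36·68 + 53·87 + 43·45 + 41·49 = 42

42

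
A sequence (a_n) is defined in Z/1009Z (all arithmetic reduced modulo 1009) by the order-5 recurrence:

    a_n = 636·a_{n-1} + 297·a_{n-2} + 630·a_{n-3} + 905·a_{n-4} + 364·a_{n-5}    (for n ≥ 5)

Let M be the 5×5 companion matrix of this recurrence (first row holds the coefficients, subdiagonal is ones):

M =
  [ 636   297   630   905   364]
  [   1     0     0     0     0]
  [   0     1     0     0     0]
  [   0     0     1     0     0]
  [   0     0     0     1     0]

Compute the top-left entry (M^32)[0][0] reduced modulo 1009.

(M^32)[0][0] is the top entry after applying M 32 times to the unit state (1, 0, 0, 0, 0). Equivalently it is h_{36} for the auxiliary sequence (h_n) obeying the same recurrence with h_4 = 1 and h_i = 0 for 0 ≤ i < 4:
h_5 = 636·1 + 297·0 + 630·0 + 905·0 + 364·0 = 636
h_6 = 636·636 + 297·1 + 630·0 + 905·0 + 364·0 = 184
h_7 = 636·184 + 297·636 + 630·1 + 905·0 + 364·0 = 819
h_8 = 636·819 + 297·184 + 630·636 + 905·1 + 364·0 = 405
h_9 = 636·405 + 297·819 + 630·184 + 905·636 + 364·1 = 49
h_10 = 636·49 + 297·405 + 630·819 + 905·184 + 364·636 = 948
h_11 = 636·948 + 297·49 + 630·405 + 905·819 + 364·184 = 817
h_12 = 636·817 + 297·948 + 630·49 + 905·405 + 364·819 = 332
h_13 = 636·332 + 297·817 + 630·948 + 905·49 + 364·405 = 727
h_14 = 636·727 + 297·332 + 630·817 + 905·948 + 364·49 = 56
h_15 = 636·56 + 297·727 + 630·332 + 905·817 + 364·948 = 373
h_16 = 636·373 + 297·56 + 630·727 + 905·332 + 364·817 = 36
h_17 = 636·36 + 297·373 + 630·56 + 905·727 + 364·332 = 289
h_18 = 636·289 + 297·36 + 630·373 + 905·56 + 364·727 = 152
h_19 = 636·152 + 297·289 + 630·36 + 905·373 + 364·56 = 112
h_20 = 636·112 + 297·152 + 630·289 + 905·36 + 364·373 = 640
h_21 = 636·640 + 297·112 + 630·152 + 905·289 + 364·36 = 486
h_22 = 636·486 + 297·640 + 630·112 + 905·152 + 364·289 = 247
h_23 = 636·247 + 297·486 + 630·640 + 905·112 + 364·152 = 645
h_24 = 636·645 + 297·247 + 630·486 + 905·640 + 364·112 = 154
h_25 = 636·154 + 297·645 + 630·247 + 905·486 + 364·640 = 946
h_26 = 636·946 + 297·154 + 630·645 + 905·247 + 364·486 = 214
h_27 = 636·214 + 297·946 + 630·154 + 905·645 + 364·247 = 126
h_28 = 636·126 + 297·214 + 630·946 + 905·154 + 364·645 = 897
h_29 = 636·897 + 297·126 + 630·214 + 905·946 + 364·154 = 160
h_30 = 636·160 + 297·897 + 630·126 + 905·214 + 364·946 = 779
h_31 = 636·779 + 297·160 + 630·897 + 905·126 + 364·214 = 408
h_32 = 636·408 + 297·779 + 630·160 + 905·897 + 364·126 = 376
h_33 = 636·376 + 297·408 + 630·779 + 905·160 + 364·897 = 600
h_34 = 636·600 + 297·376 + 630·408 + 905·779 + 364·160 = 47
h_35 = 636·47 + 297·600 + 630·376 + 905·408 + 364·779 = 985
h_36 = 636·985 + 297·47 + 630·600 + 905·376 + 364·408 = 774

774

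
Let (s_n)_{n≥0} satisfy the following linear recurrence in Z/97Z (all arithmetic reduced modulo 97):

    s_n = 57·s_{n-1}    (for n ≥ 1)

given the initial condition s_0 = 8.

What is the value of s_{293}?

s_1 = 57·8 = 68
s_2 = 57·68 = 93
s_3 = 57·93 = 63
s_4 = 57·63 = 2
s_5 = 57·2 = 17
s_6 = 57·17 = 96
s_7 = 57·96 = 40
s_8 = 57·40 = 49
s_9 = 57·49 = 77
s_10 = 57·77 = 24
s_11 = 57·24 = 10
s_12 = 57·10 = 85
s_13 = 57·85 = 92
s_14 = 57·92 = 6
s_15 = 57·6 = 51
s_16 = 57·51 = 94
s_17 = 57·94 = 23
s_18 = 57·23 = 50
s_19 = 57·50 = 37
s_20 = 57·37 = 72
s_21 = 57·72 = 30
s_22 = 57·30 = 61
s_23 = 57·61 = 82
s_24 = 57·82 = 18
s_25 = 57·18 = 56
s_26 = 57·56 = 88
s_27 = 57·88 = 69
s_28 = 57·69 = 53
s_29 = 57·53 = 14
s_30 = 57·14 = 22
s_31 = 57·22 = 90
s_32 = 57·90 = 86
s_33 = 57·86 = 52
s_34 = 57·52 = 54
s_35 = 57·54 = 71
s_36 = 57·71 = 70
s_37 = 57·70 = 13
s_38 = 57·13 = 62
s_39 = 57·62 = 42
s_40 = 57·42 = 66
s_41 = 57·66 = 76
s_42 = 57·76 = 64
s_43 = 57·64 = 59
s_44 = 57·59 = 65
s_45 = 57·65 = 19
s_46 = 57·19 = 16
s_47 = 57·16 = 39
s_48 = 57·39 = 89
s_49 = 57·89 = 29
s_50 = 57·29 = 4
s_51 = 57·4 = 34
s_52 = 57·34 = 95
s_53 = 57·95 = 80
s_54 = 57·80 = 1
s_55 = 57·1 = 57
s_56 = 57·57 = 48
s_57 = 57·48 = 20
s_58 = 57·20 = 73
s_59 = 57·73 = 87
s_60 = 57·87 = 12
s_61 = 57·12 = 5
s_62 = 57·5 = 91
s_63 = 57·91 = 46
s_64 = 57·46 = 3
s_65 = 57·3 = 74
s_66 = 57·74 = 47
s_67 = 57·47 = 60
s_68 = 57·60 = 25
s_69 = 57·25 = 67
s_70 = 57·67 = 36
s_71 = 57·36 = 15
s_72 = 57·15 = 79
s_73 = 57·79 = 41
s_74 = 57·41 = 9
s_75 = 57·9 = 28
s_76 = 57·28 = 44
s_77 = 57·44 = 83
s_78 = 57·83 = 75
s_79 = 57·75 = 7
s_80 = 57·7 = 11
s_81 = 57·11 = 45
s_82 = 57·45 = 43
s_83 = 57·43 = 26
s_84 = 57·26 = 27
s_85 = 57·27 = 84
s_86 = 57·84 = 35
s_87 = 57·35 = 55
s_88 = 57·55 = 31
s_89 = 57·31 = 21
s_90 = 57·21 = 33
s_91 = 57·33 = 38
s_92 = 57·38 = 32
s_93 = 57·32 = 78
s_94 = 57·78 = 81
s_95 = 57·81 = 58
s_96 = 57·58 = 8
(s_96) = (8) = (s_0), so the sequence has period 96.
293 ≡ 5 (mod 96), hence s_293 = s_5 = 17.

17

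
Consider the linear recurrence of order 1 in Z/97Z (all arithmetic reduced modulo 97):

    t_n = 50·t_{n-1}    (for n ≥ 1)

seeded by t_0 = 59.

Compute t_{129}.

40

t_1 = 50·59 = 40
t_2 = 50·40 = 60
t_3 = 50·60 = 90
t_4 = 50·90 = 38
t_5 = 50·38 = 57
t_6 = 50·57 = 37
t_7 = 50·37 = 7
t_8 = 50·7 = 59
(t_8) = (59) = (t_0), so the sequence has period 8.
129 ≡ 1 (mod 8), hence t_129 = t_1 = 40.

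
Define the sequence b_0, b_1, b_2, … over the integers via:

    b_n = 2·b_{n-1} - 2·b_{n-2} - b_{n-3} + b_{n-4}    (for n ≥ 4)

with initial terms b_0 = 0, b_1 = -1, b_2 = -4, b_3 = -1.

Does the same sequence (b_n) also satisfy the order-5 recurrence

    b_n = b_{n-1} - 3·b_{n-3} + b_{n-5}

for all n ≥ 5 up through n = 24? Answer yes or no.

Terms b_0..b_24: 0, -1, -4, -1, 7, 19, 21, -4, -62, -118, -87, 120, 470, 669, 191, -1306, -3193, -3296, 1291, 11061, 19643, 12577, -23902, -81540, -108210
n=5: candidate gives 19, actual b_5 = 19 ✓
n=6: candidate gives 21, actual b_6 = 21 ✓
n=7: candidate gives -4, actual b_7 = -4 ✓
n=8: candidate gives -62, actual b_8 = -62 ✓
n=9: candidate gives -118, actual b_9 = -118 ✓
n=10: candidate gives -87, actual b_10 = -87 ✓
n=11: candidate gives 120, actual b_11 = 120 ✓
n=12: candidate gives 470, actual b_12 = 470 ✓
n=13: candidate gives 669, actual b_13 = 669 ✓
n=14: candidate gives 191, actual b_14 = 191 ✓
n=15: candidate gives -1306, actual b_15 = -1306 ✓
n=16: candidate gives -3193, actual b_16 = -3193 ✓
n=17: candidate gives -3296, actual b_17 = -3296 ✓
n=18: candidate gives 1291, actual b_18 = 1291 ✓
n=19: candidate gives 11061, actual b_19 = 11061 ✓
n=20: candidate gives 19643, actual b_20 = 19643 ✓
n=21: candidate gives 12577, actual b_21 = 12577 ✓
n=22: candidate gives -23902, actual b_22 = -23902 ✓
n=23: candidate gives -81540, actual b_23 = -81540 ✓
n=24: candidate gives -108210, actual b_24 = -108210 ✓

yes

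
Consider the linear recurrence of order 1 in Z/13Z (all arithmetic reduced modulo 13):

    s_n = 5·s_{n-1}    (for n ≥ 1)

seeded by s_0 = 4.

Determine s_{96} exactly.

4

s_1 = 5·4 = 7
s_2 = 5·7 = 9
s_3 = 5·9 = 6
s_4 = 5·6 = 4
(s_4) = (4) = (s_0), so the sequence has period 4.
96 ≡ 0 (mod 4), hence s_96 = s_0 = 4.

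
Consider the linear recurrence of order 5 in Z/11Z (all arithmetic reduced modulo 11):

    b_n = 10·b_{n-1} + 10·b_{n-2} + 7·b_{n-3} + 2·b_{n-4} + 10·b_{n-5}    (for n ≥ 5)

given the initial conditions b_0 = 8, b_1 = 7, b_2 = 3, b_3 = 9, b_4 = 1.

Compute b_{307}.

8

b_5 = 10·1 + 10·9 + 7·3 + 2·7 + 10·8 = 6
b_6 = 10·6 + 10·1 + 7·9 + 2·3 + 10·7 = 0
b_7 = 10·0 + 10·6 + 7·1 + 2·9 + 10·3 = 5
b_8 = 10·5 + 10·0 + 7·6 + 2·1 + 10·9 = 8
b_9 = 10·8 + 10·5 + 7·0 + 2·6 + 10·1 = 9
b_10 = 10·9 + 10·8 + 7·5 + 2·0 + 10·6 = 1
Continuing the recurrence:
  b_11 = 1;  b_12 = 6;  b_13 = 10;  b_14 = 6;  b_15 = 5;  b_16 = 4
  b_17 = 3;  b_18 = 8;  b_19 = 10;  b_20 = 6;  b_21 = 9;  b_22 = 2
  b_23 = 10;  b_24 = 9;  b_25 = 7;  b_26 = 5;  b_27 = 3;  b_28 = 5
  b_29 = 10;  b_30 = 9;  b_31 = 6;  b_32 = 7;  b_33 = 10;  b_34 = 0
  b_35 = 9;  b_36 = 3;  b_37 = 1;  b_38 = 5;  b_39 = 0;  b_40 = 10
  b_41 = 2;  b_42 = 8;  b_43 = 0;  b_44 = 4;  b_45 = 2;  b_46 = 8
  b_47 = 10;  b_48 = 4;  b_49 = 9;  b_50 = 5;  b_51 = 4;  b_52 = 8
  b_53 = 4;  b_54 = 6;  b_55 = 5;  b_56 = 7;  b_57 = 8;  b_58 = 6
  b_59 = 6;  b_60 = 9;  b_61 = 3;  b_62 = 1;  b_63 = 10;  b_64 = 0
  b_65 = 5;  b_66 = 9;  b_67 = 5;  b_68 = 0;  b_69 = 2;  b_70 = 2
  b_71 = 8;  b_72 = 10;  b_73 = 0;  b_74 = 4;  b_75 = 3;  b_76 = 5
  b_77 = 10;  b_78 = 3;  b_79 = 2;  b_80 = 6;  b_81 = 6;  b_82 = 9
  b_83 = 6;  b_84 = 4;  b_85 = 4;  b_86 = 2;  b_87 = 3;  b_88 = 3
  b_89 = 1;  b_90 = 6;  b_91 = 7;  b_92 = 8;  b_93 = 4;  b_94 = 4
  b_95 = 1;  b_96 = 10;  b_97 = 6;  b_98 = 6;  b_99 = 1;  b_100 = 10
  b_101 = 0;  b_102 = 3;  b_103 = 8;  b_104 = 8;  b_105 = 6;  b_106 = 4
  b_107 = 4;  b_108 = 9;  b_109 = 8;  b_110 = 2;  b_111 = 2;  b_112 = 0
  b_113 = 8;  b_114 = 2;  b_115 = 3;  b_116 = 5;  b_117 = 0;  b_118 = 1
  b_119 = 5;  b_120 = 1;  b_121 = 7;  b_122 = 7;  b_123 = 2;  b_124 = 4
  b_125 = 1;  b_126 = 5;  b_127 = 8;  b_128 = 0;  b_129 = 3;  b_130 = 7
  b_131 = 1;  b_132 = 5;  b_133 = 5;  b_134 = 8;  b_135 = 6;  b_136 = 8
  b_137 = 3;  b_138 = 9;  b_139 = 4;  b_140 = 7;  b_141 = 6;  b_142 = 8
  b_143 = 1;  b_144 = 10;  b_145 = 6;  b_146 = 1;  b_147 = 2;  b_148 = 3
  b_149 = 4;  b_150 = 3;  b_151 = 6;  b_152 = 1;  b_153 = 8;  b_154 = 2
  b_155 = 6;  b_156 = 0;  b_157 = 1;  b_158 = 4;  b_159 = 5;  b_160 = 3
  b_161 = 0;  b_162 = 6;  b_163 = 10;  b_164 = 7;  b_165 = 0;  b_166 = 9
  b_167 = 10;  b_168 = 7;  b_169 = 6;  b_170 = 9;  b_171 = 1;  b_172 = 3
  b_173 = 9;  b_174 = 7;  b_175 = 9;  b_176 = 8;  b_177 = 3;  b_178 = 2
  b_179 = 7;  b_180 = 8;  b_181 = 8;  b_182 = 1;  b_183 = 4;  b_184 = 5
  b_185 = 6;  b_186 = 0;  b_187 = 3;  b_188 = 1;  b_189 = 3;  b_190 = 0
  b_191 = 10;  b_192 = 10;  b_193 = 7;  b_194 = 6;  b_195 = 0;  b_196 = 9
  b_197 = 4;  b_198 = 3;  b_199 = 6;  b_200 = 4;  b_201 = 10;  b_202 = 8
  b_203 = 8;  b_204 = 1;  b_205 = 8;  b_206 = 9;  b_207 = 9;  b_208 = 10
  b_209 = 4;  b_210 = 4;  b_211 = 5;  b_212 = 8;  b_213 = 2;  b_214 = 7
  b_215 = 9;  b_216 = 9;  b_217 = 5;  b_218 = 6;  b_219 = 8;  b_220 = 8
  b_221 = 5;  b_222 = 6;  b_223 = 0;  b_224 = 4;  b_225 = 7;  b_226 = 7
  b_227 = 8;  b_228 = 9;  b_229 = 9;  b_230 = 1;  b_231 = 7;  b_232 = 10
  b_233 = 10;  b_234 = 0;  b_235 = 7;  b_236 = 10;  b_237 = 4;  b_238 = 3
  b_239 = 0;  b_240 = 5;  b_241 = 3;  b_242 = 5;  b_243 = 2;  b_244 = 2
  b_245 = 10;  b_246 = 9;  b_247 = 5;  b_248 = 3;  b_249 = 7;  b_250 = 0
  b_251 = 4;  b_252 = 2;  b_253 = 5;  b_254 = 3;  b_255 = 3;  b_256 = 7
  b_257 = 8;  b_258 = 7;  b_259 = 4;  b_260 = 1;  b_261 = 9;  b_262 = 2
  b_263 = 8;  b_264 = 7;  b_265 = 5;  b_266 = 6;  b_267 = 8;  b_268 = 5
  b_269 = 10;  b_270 = 4;  b_271 = 9;  b_272 = 4;  b_273 = 8;  b_274 = 5
  b_275 = 7;  b_276 = 10;  b_277 = 8;  b_278 = 0;  b_279 = 5;  b_280 = 9
  b_281 = 3;  b_282 = 4;  b_283 = 0;  b_284 = 8;  b_285 = 6;  b_286 = 2
  b_287 = 0;  b_288 = 1;  b_289 = 6;  b_290 = 2;  b_291 = 8;  b_292 = 1
  b_293 = 5;  b_294 = 4;  b_295 = 1;  b_296 = 2;  b_297 = 1;  b_298 = 7
  b_299 = 4;  b_300 = 10;  b_301 = 2;  b_302 = 7;  b_303 = 7;  b_304 = 5
  b_305 = 9
b_306 = 10·9 + 10·5 + 7·7 + 2·7 + 10·2 = 3
b_307 = 10·3 + 10·9 + 7·5 + 2·7 + 10·7 = 8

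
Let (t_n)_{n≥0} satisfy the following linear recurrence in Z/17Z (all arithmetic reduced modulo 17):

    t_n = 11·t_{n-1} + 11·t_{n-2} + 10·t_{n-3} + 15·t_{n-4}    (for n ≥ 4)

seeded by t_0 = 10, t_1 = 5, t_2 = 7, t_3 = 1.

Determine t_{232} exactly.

t_4 = 11·1 + 11·7 + 10·5 + 15·10 = 16
t_5 = 11·16 + 11·1 + 10·7 + 15·5 = 9
t_6 = 11·9 + 11·16 + 10·1 + 15·7 = 16
t_7 = 11·16 + 11·9 + 10·16 + 15·1 = 8
t_8 = 11·8 + 11·16 + 10·9 + 15·16 = 16
t_9 = 11·16 + 11·8 + 10·16 + 15·9 = 15
Continuing the recurrence:
  t_10 = 15;  t_11 = 15;  t_12 = 6;  t_13 = 11;  t_14 = 1;  t_15 = 9
  t_16 = 4;  t_17 = 12;  t_18 = 9;  t_19 = 15;  t_20 = 2;  t_21 = 15
  t_22 = 13;  t_23 = 9;  t_24 = 14;  t_25 = 13;  t_26 = 4;  t_27 = 3
  t_28 = 9;  t_29 = 10;  t_30 = 10;  t_31 = 15;  t_32 = 0;  t_33 = 7
  t_34 = 3;  t_35 = 12;  t_36 = 14;  t_37 = 13;  t_38 = 3;  t_39 = 3
  t_40 = 15;  t_41 = 15;  t_42 = 14;  t_43 = 4;  t_44 = 12;  t_45 = 14
  t_46 = 9;  t_47 = 8;  t_48 = 14;  t_49 = 15;  t_50 = 7;  t_51 = 9
  t_52 = 9;  t_53 = 0;  t_54 = 5;  t_55 = 8;  t_56 = 6;  t_57 = 0
  t_58 = 0;  t_59 = 10;  t_60 = 13;  t_61 = 15;  t_62 = 0;  t_63 = 3
  t_64 = 4;  t_65 = 13;  t_66 = 13;  t_67 = 14;  t_68 = 11;  t_69 = 5
  t_70 = 1;  t_71 = 12;  t_72 = 1;  t_73 = 7;  t_74 = 2;  t_75 = 0
  t_76 = 5;  t_77 = 10;  t_78 = 8;  t_79 = 10;  t_80 = 16;  t_81 = 6
  t_82 = 3;  t_83 = 1;  t_84 = 4;  t_85 = 5;  t_86 = 1;  t_87 = 2
  t_88 = 7;  t_89 = 14;  t_90 = 11;  t_91 = 1;  t_92 = 3;  t_93 = 7
  t_94 = 13;  t_95 = 10;  t_96 = 11;  t_97 = 7;  t_98 = 0;  t_99 = 14
  t_100 = 15;  t_101 = 16;  t_102 = 5;  t_103 = 13;  t_104 = 5;  t_105 = 12
  t_106 = 1;  t_107 = 14;  t_108 = 3;  t_109 = 3;  t_110 = 0;  t_111 = 1
  t_112 = 1;  t_113 = 16;  t_114 = 10;  t_115 = 5;  t_116 = 0;  t_117 = 4
  t_118 = 6;  t_119 = 15;  t_120 = 16;  t_121 = 2;  t_122 = 13;  t_123 = 6
  t_124 = 10;  t_125 = 13;  t_126 = 15;  t_127 = 5;  t_128 = 7;  t_129 = 1
  t_130 = 6;  t_131 = 1;  t_132 = 5;  t_133 = 5;  t_134 = 6;  t_135 = 16
  t_136 = 10;  t_137 = 13;  t_138 = 10;  t_139 = 15;  t_140 = 11;  t_141 = 3
  t_142 = 12;  t_143 = 7;  t_144 = 13;  t_145 = 11;  t_146 = 4;  t_147 = 9
  t_148 = 6;  t_149 = 13;  t_150 = 2;  t_151 = 3;  t_152 = 3;  t_153 = 9
  t_154 = 5;  t_155 = 8;  t_156 = 6;  t_157 = 16;  t_158 = 6;  t_159 = 14
  t_160 = 11;  t_161 = 14;  t_162 = 12;  t_163 = 11;  t_164 = 14;  t_165 = 10
  t_166 = 10;  t_167 = 15;  t_168 = 7;  t_169 = 16;  t_170 = 9;  t_171 = 9
  t_172 = 4;  t_173 = 14;  t_174 = 15;  t_175 = 1;  t_176 = 2;  t_177 = 2
  t_178 = 7;  t_179 = 15;  t_180 = 3;  t_181 = 9;  t_182 = 13;  t_183 = 4
  t_184 = 16;  t_185 = 9;  t_186 = 0;  t_187 = 13;  t_188 = 14;  t_189 = 7
  t_190 = 4;  t_191 = 14;  t_192 = 2;  t_193 = 15;  t_194 = 13;  t_195 = 11
  t_196 = 2;  t_197 = 5;  t_198 = 8;  t_199 = 5;  t_200 = 2;  t_201 = 11
  t_202 = 7;  t_203 = 4;  t_204 = 6;  t_205 = 5;  t_206 = 11;  t_207 = 7
  t_208 = 15;  t_209 = 2;  t_210 = 14;  t_211 = 6;  t_212 = 6;  t_213 = 13
  t_214 = 3;  t_215 = 3;  t_216 = 14;  t_217 = 4;  t_218 = 1;  t_219 = 2
  t_220 = 11;  t_221 = 9;  t_222 = 0;  t_223 = 1;  t_224 = 11;  t_225 = 12
  t_226 = 8;  t_227 = 5;  t_228 = 3;  t_229 = 8;  t_230 = 2
t_231 = 11·2 + 11·8 + 10·3 + 15·5 = 11
t_232 = 11·11 + 11·2 + 10·8 + 15·3 = 13

13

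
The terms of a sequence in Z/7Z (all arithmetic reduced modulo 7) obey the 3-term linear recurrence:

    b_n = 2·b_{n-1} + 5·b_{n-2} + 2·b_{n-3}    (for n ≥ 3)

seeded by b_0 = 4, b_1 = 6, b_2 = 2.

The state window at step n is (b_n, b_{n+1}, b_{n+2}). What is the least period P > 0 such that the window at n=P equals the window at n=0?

48

n=0: window = (4, 6, 2)
n=1: window = (6, 2, 0)
n=2: window = (2, 0, 1)
n=3: window = (0, 1, 6)
n=4: window = (1, 6, 3)
n=5: window = (6, 3, 3)
n=6: window = (3, 3, 5)
n=7: window = (3, 5, 3)
n=8: window = (5, 3, 2)
n=9: window = (3, 2, 1)
n=10: window = (2, 1, 4)
n=11: window = (1, 4, 3)
n=12: window = (4, 3, 0)
n=13: window = (3, 0, 2)
n=14: window = (0, 2, 3)
n=15: window = (2, 3, 2)
n=16: window = (3, 2, 2)
n=17: window = (2, 2, 6)
n=18: window = (2, 6, 5)
n=19: window = (6, 5, 2)
n=20: window = (5, 2, 6)
n=21: window = (2, 6, 4)
n=22: window = (6, 4, 0)
n=23: window = (4, 0, 4)
n=24: window = (0, 4, 2)
n=25: window = (4, 2, 3)
n=26: window = (2, 3, 3)
n=27: window = (3, 3, 4)
n=28: window = (3, 4, 1)
n=29: window = (4, 1, 0)
n=30: window = (1, 0, 6)
n=31: window = (0, 6, 0)
n=32: window = (6, 0, 2)
n=33: window = (0, 2, 2)
n=34: window = (2, 2, 0)
n=35: window = (2, 0, 0)
n=36: window = (0, 0, 4)
n=37: window = (0, 4, 1)
n=38: window = (4, 1, 1)
n=39: window = (1, 1, 1)
n=40: window = (1, 1, 2)
…
n=46: window = (5, 6, 4)
n=47: window = (6, 4, 6)
n=48: window = (4, 6, 2)
window at n=48 equals window at n=0 → period = 48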